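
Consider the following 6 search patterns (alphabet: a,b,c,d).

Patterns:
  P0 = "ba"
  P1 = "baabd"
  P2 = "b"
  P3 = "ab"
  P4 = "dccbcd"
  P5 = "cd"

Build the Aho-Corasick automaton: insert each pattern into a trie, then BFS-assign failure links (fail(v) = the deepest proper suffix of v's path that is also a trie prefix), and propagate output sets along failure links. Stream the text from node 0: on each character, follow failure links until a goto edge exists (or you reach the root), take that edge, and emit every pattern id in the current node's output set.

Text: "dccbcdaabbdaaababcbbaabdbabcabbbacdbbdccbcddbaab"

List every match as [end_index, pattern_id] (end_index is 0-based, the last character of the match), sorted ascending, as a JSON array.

Build automaton:
Trie nodes:
  n0 'ε': a→6 b→1 c→14 d→8
  n1 'b': a→2  ←P2
  n2 'ba': a→3  ←P0
  n3 'baa': b→4
  n4 'baab': d→5
  n5 'baabd': ·  ←P1
  n6 'a': b→7
  n7 'ab': ·  ←P3
  n8 'd': c→9
  n9 'dc': c→10
  n10 'dcc': b→11
  n11 'dccb': c→12
  n12 'dccbc': d→13
  n13 'dccbcd': ·  ←P4
  n14 'c': d→15
  n15 'cd': ·  ←P5

BFS fail/out derivation:
  n1('b'): parent n0 fail=0; on 'b' 0 → fail=0;  out {2}∪∅={2}
  n6('a'): parent n0 fail=0; on 'a' 0 → fail=0;  out ∅∪∅=∅
  n8('d'): parent n0 fail=0; on 'd' 0 → fail=0;  out ∅∪∅=∅
  n14('c'): parent n0 fail=0; on 'c' 0 → fail=0;  out ∅∪∅=∅
  n2('ba'): parent n1 fail=0; on 'a' 0 → fail=6;  out {0}∪∅={0}
  n7('ab'): parent n6 fail=0; on 'b' 0 → fail=1;  out {3}∪{2}={2,3}
  n9('dc'): parent n8 fail=0; on 'c' 0 → fail=14;  out ∅∪∅=∅
  n15('cd'): parent n14 fail=0; on 'd' 0 → fail=8;  out {5}∪∅={5}
  n3('baa'): parent n2 fail=6; on 'a' 6→0 → fail=6;  out ∅∪∅=∅
  n10('dcc'): parent n9 fail=14; on 'c' 14→0 → fail=14;  out ∅∪∅=∅
  n4('baab'): parent n3 fail=6; on 'b' 6 → fail=7;  out ∅∪{2,3}={2,3}
  n11('dccb'): parent n10 fail=14; on 'b' 14→0 → fail=1;  out ∅∪{2}={2}
  n5('baabd'): parent n4 fail=7; on 'd' 7→1→0 → fail=8;  out {1}∪∅={1}
  n12('dccbc'): parent n11 fail=1; on 'c' 1→0 → fail=14;  out ∅∪∅=∅
  n13('dccbcd'): parent n12 fail=14; on 'd' 14 → fail=15;  out {4}∪{5}={4,5}

Scan:
i=0 'd': node 0→8
i=1 'c': node 8→9
i=2 'c': node 9→10
i=3 'b': node 10→11  ** P2@[3:3]
i=4 'c': node 11→12
i=5 'd': node 12→13  ** P4@[0:5],P5@[4:5]
i=6 'a': node 13→6 ·f
i=7 'a': node 6→6 ·f
i=8 'b': node 6→7  ** P2@[8:8],P3@[7:8]
i=9 'b': node 7→1 ·f  ** P2@[9:9]
i=10 'd': node 1→8 ·f
i=11 'a': node 8→6 ·f
i=12 'a': node 6→6 ·f
i=13 'a': node 6→6 ·f
i=14 'b': node 6→7  ** P2@[14:14],P3@[13:14]
i=15 'a': node 7→2 ·f  ** P0@[14:15]
i=16 'b': node 2→7 ·f  ** P2@[16:16],P3@[15:16]
i=17 'c': node 7→14 ·f
i=18 'b': node 14→1 ·f  ** P2@[18:18]
i=19 'b': node 1→1 ·f  ** P2@[19:19]
i=20 'a': node 1→2  ** P0@[19:20]
i=21 'a': node 2→3
i=22 'b': node 3→4  ** P2@[22:22],P3@[21:22]
i=23 'd': node 4→5  ** P1@[19:23]
i=24 'b': node 5→1 ·f  ** P2@[24:24]
i=25 'a': node 1→2  ** P0@[24:25]
i=26 'b': node 2→7 ·f  ** P2@[26:26],P3@[25:26]
i=27 'c': node 7→14 ·f
i=28 'a': node 14→6 ·f
i=29 'b': node 6→7  ** P2@[29:29],P3@[28:29]
i=30 'b': node 7→1 ·f  ** P2@[30:30]
i=31 'b': node 1→1 ·f  ** P2@[31:31]
i=32 'a': node 1→2  ** P0@[31:32]
i=33 'c': node 2→14 ·f
i=34 'd': node 14→15  ** P5@[33:34]
i=35 'b': node 15→1 ·f  ** P2@[35:35]
i=36 'b': node 1→1 ·f  ** P2@[36:36]
i=37 'd': node 1→8 ·f
i=38 'c': node 8→9
i=39 'c': node 9→10
i=40 'b': node 10→11  ** P2@[40:40]
i=41 'c': node 11→12
i=42 'd': node 12→13  ** P4@[37:42],P5@[41:42]
i=43 'd': node 13→8 ·f
i=44 'b': node 8→1 ·f  ** P2@[44:44]
i=45 'a': node 1→2  ** P0@[44:45]
i=46 'a': node 2→3
i=47 'b': node 3→4  ** P2@[47:47],P3@[46:47]

Result: [[3,2],[5,4],[5,5],[8,2],[8,3],[9,2],[14,2],[14,3],[15,0],[16,2],[16,3],[18,2],[19,2],[20,0],[22,2],[22,3],[23,1],[24,2],[25,0],[26,2],[26,3],[29,2],[29,3],[30,2],[31,2],[32,0],[34,5],[35,2],[36,2],[40,2],[42,4],[42,5],[44,2],[45,0],[47,2],[47,3]]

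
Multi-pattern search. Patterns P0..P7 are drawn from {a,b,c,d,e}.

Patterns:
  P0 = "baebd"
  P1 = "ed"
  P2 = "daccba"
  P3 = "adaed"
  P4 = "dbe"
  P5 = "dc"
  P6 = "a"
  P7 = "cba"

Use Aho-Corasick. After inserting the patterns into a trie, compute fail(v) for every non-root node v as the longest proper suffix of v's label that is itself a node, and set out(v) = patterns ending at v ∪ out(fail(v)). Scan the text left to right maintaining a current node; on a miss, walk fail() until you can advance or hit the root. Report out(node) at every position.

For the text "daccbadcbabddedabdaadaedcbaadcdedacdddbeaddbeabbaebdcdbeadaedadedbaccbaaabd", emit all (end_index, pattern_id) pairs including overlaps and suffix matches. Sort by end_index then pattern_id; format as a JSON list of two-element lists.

Construct AC machine:
Trie (insert patterns):
  0='ε' goto a→14 b→1 c→22 d→8 e→6
  1='b' goto a→2
  2='ba' goto e→3
  3='bae' goto b→4
  4='baeb' goto d→5
  5='baebd' goto ·  ←P0
  6='e' goto d→7
  7='ed' goto ·  ←P1
  8='d' goto a→9 b→19 c→21
  9='da' goto c→10
  10='dac' goto c→11
  11='dacc' goto b→12
  12='daccb' goto a→13
  13='daccba' goto ·  ←P2
  14='a' goto d→15  ←P6
  15='ad' goto a→16
  16='ada' goto e→17
  17='adae' goto d→18
  18='adaed' goto ·  ←P3
  19='db' goto e→20
  20='dbe' goto ·  ←P4
  21='dc' goto ·  ←P5
  22='c' goto b→23
  23='cb' goto a→24
  24='cba' goto ·  ←P7

BFS fail/out derivation:
  fail(1) 'b': from fail(0)=0 chase 'b': 0 ⇒ 0;  out=∅∪out(0)=∅
  fail(6) 'e': from fail(0)=0 chase 'e': 0 ⇒ 0;  out=∅∪out(0)=∅
  fail(8) 'd': from fail(0)=0 chase 'd': 0 ⇒ 0;  out=∅∪out(0)=∅
  fail(14) 'a': from fail(0)=0 chase 'a': 0 ⇒ 0;  out={6}∪out(0)={6}
  fail(22) 'c': from fail(0)=0 chase 'c': 0 ⇒ 0;  out=∅∪out(0)=∅
  fail(2) 'ba': from fail(1)=0 chase 'a': 0 ⇒ 14;  out=∅∪out(14)={6}
  fail(7) 'ed': from fail(6)=0 chase 'd': 0 ⇒ 8;  out={1}∪out(8)={1}
  fail(9) 'da': from fail(8)=0 chase 'a': 0 ⇒ 14;  out=∅∪out(14)={6}
  fail(15) 'ad': from fail(14)=0 chase 'd': 0 ⇒ 8;  out=∅∪out(8)=∅
  fail(19) 'db': from fail(8)=0 chase 'b': 0 ⇒ 1;  out=∅∪out(1)=∅
  fail(21) 'dc': from fail(8)=0 chase 'c': 0 ⇒ 22;  out={5}∪out(22)={5}
  fail(23) 'cb': from fail(22)=0 chase 'b': 0 ⇒ 1;  out=∅∪out(1)=∅
  fail(3) 'bae': from fail(2)=14 chase 'e': 14→0 ⇒ 6;  out=∅∪out(6)=∅
  fail(10) 'dac': from fail(9)=14 chase 'c': 14→0 ⇒ 22;  out=∅∪out(22)=∅
  fail(16) 'ada': from fail(15)=8 chase 'a': 8 ⇒ 9;  out=∅∪out(9)={6}
  fail(20) 'dbe': from fail(19)=1 chase 'e': 1→0 ⇒ 6;  out={4}∪out(6)={4}
  fail(24) 'cba': from fail(23)=1 chase 'a': 1 ⇒ 2;  out={7}∪out(2)={6,7}
  fail(4) 'baeb': from fail(3)=6 chase 'b': 6→0 ⇒ 1;  out=∅∪out(1)=∅
  fail(11) 'dacc': from fail(10)=22 chase 'c': 22→0 ⇒ 22;  out=∅∪out(22)=∅
  fail(17) 'adae': from fail(16)=9 chase 'e': 9→14→0 ⇒ 6;  out=∅∪out(6)=∅
  fail(5) 'baebd': from fail(4)=1 chase 'd': 1→0 ⇒ 8;  out={0}∪out(8)={0}
  fail(12) 'daccb': from fail(11)=22 chase 'b': 22 ⇒ 23;  out=∅∪out(23)=∅
  fail(18) 'adaed': from fail(17)=6 chase 'd': 6 ⇒ 7;  out={3}∪out(7)={1,3}
  fail(13) 'daccba': from fail(12)=23 chase 'a': 23 ⇒ 24;  out={2}∪out(24)={2,6,7}

Text stream:
[0] read 'd'  n0⇒n8
[1] read 'a'  n8⇒n9  emit P6@[1:1]
[2] read 'c'  n9⇒n10
[3] read 'c'  n10⇒n11
[4] read 'b'  n11⇒n12
[5] read 'a'  n12⇒n13  emit P2@[0:5],P6@[5:5],P7@[3:5]
[6] read 'd'  n13⇒n15 ·f
[7] read 'c'  n15⇒n21 ·f  emit P5@[6:7]
[8] read 'b'  n21⇒n23 ·f
[9] read 'a'  n23⇒n24  emit P6@[9:9],P7@[7:9]
[10] read 'b'  n24⇒n1 ·f
[11] read 'd'  n1⇒n8 ·f
[12] read 'd'  n8⇒n8 ·f
[13] read 'e'  n8⇒n6 ·f
[14] read 'd'  n6⇒n7  emit P1@[13:14]
[15] read 'a'  n7⇒n9 ·f  emit P6@[15:15]
[16] read 'b'  n9⇒n1 ·f
[17] read 'd'  n1⇒n8 ·f
[18] read 'a'  n8⇒n9  emit P6@[18:18]
[19] read 'a'  n9⇒n14 ·f  emit P6@[19:19]
[20] read 'd'  n14⇒n15
[21] read 'a'  n15⇒n16  emit P6@[21:21]
[22] read 'e'  n16⇒n17
[23] read 'd'  n17⇒n18  emit P1@[22:23],P3@[19:23]
[24] read 'c'  n18⇒n21 ·f  emit P5@[23:24]
[25] read 'b'  n21⇒n23 ·f
[26] read 'a'  n23⇒n24  emit P6@[26:26],P7@[24:26]
[27] read 'a'  n24⇒n14 ·f  emit P6@[27:27]
[28] read 'd'  n14⇒n15
[29] read 'c'  n15⇒n21 ·f  emit P5@[28:29]
[30] read 'd'  n21⇒n8 ·f
[31] read 'e'  n8⇒n6 ·f
[32] read 'd'  n6⇒n7  emit P1@[31:32]
[33] read 'a'  n7⇒n9 ·f  emit P6@[33:33]
[34] read 'c'  n9⇒n10
[35] read 'd'  n10⇒n8 ·f
[36] read 'd'  n8⇒n8 ·f
[37] read 'd'  n8⇒n8 ·f
[38] read 'b'  n8⇒n19
[39] read 'e'  n19⇒n20  emit P4@[37:39]
[40] read 'a'  n20⇒n14 ·f  emit P6@[40:40]
[41] read 'd'  n14⇒n15
[42] read 'd'  n15⇒n8 ·f
[43] read 'b'  n8⇒n19
[44] read 'e'  n19⇒n20  emit P4@[42:44]
[45] read 'a'  n20⇒n14 ·f  emit P6@[45:45]
[46] read 'b'  n14⇒n1 ·f
[47] read 'b'  n1⇒n1 ·f
[48] read 'a'  n1⇒n2  emit P6@[48:48]
[49] read 'e'  n2⇒n3
[50] read 'b'  n3⇒n4
[51] read 'd'  n4⇒n5  emit P0@[47:51]
[52] read 'c'  n5⇒n21 ·f  emit P5@[51:52]
[53] read 'd'  n21⇒n8 ·f
[54] read 'b'  n8⇒n19
[55] read 'e'  n19⇒n20  emit P4@[53:55]
[56] read 'a'  n20⇒n14 ·f  emit P6@[56:56]
[57] read 'd'  n14⇒n15
[58] read 'a'  n15⇒n16  emit P6@[58:58]
[59] read 'e'  n16⇒n17
[60] read 'd'  n17⇒n18  emit P1@[59:60],P3@[56:60]
[61] read 'a'  n18⇒n9 ·f  emit P6@[61:61]
[62] read 'd'  n9⇒n15 ·f
[63] read 'e'  n15⇒n6 ·f
[64] read 'd'  n6⇒n7  emit P1@[63:64]
[65] read 'b'  n7⇒n19 ·f
[66] read 'a'  n19⇒n2 ·f  emit P6@[66:66]
[67] read 'c'  n2⇒n22 ·f
[68] read 'c'  n22⇒n22 ·f
[69] read 'b'  n22⇒n23
[70] read 'a'  n23⇒n24  emit P6@[70:70],P7@[68:70]
[71] read 'a'  n24⇒n14 ·f  emit P6@[71:71]
[72] read 'a'  n14⇒n14 ·f  emit P6@[72:72]
[73] read 'b'  n14⇒n1 ·f
[74] read 'd'  n1⇒n8 ·f

Result: [[1,6],[5,2],[5,6],[5,7],[7,5],[9,6],[9,7],[14,1],[15,6],[18,6],[19,6],[21,6],[23,1],[23,3],[24,5],[26,6],[26,7],[27,6],[29,5],[32,1],[33,6],[39,4],[40,6],[44,4],[45,6],[48,6],[51,0],[52,5],[55,4],[56,6],[58,6],[60,1],[60,3],[61,6],[64,1],[66,6],[70,6],[70,7],[71,6],[72,6]]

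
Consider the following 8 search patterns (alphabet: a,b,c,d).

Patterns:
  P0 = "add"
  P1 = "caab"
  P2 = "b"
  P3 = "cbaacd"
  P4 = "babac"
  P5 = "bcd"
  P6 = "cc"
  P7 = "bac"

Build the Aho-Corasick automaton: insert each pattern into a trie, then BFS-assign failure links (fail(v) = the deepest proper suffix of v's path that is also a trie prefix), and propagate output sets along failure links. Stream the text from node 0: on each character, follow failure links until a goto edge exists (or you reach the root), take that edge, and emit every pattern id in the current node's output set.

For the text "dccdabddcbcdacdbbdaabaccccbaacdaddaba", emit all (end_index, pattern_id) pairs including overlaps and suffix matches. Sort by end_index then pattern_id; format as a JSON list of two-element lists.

Construct AC machine:
Trie (insert patterns):
  0='ε' goto a→1 b→8 c→4
  1='a' goto d→2
  2='ad' goto d→3
  3='add' goto ·  [P0 ends]
  4='c' goto a→5 b→9 c→20
  5='ca' goto a→6
  6='caa' goto b→7
  7='caab' goto ·  [P1 ends]
  8='b' goto a→14 c→18  [P2 ends]
  9='cb' goto a→10
  10='cba' goto a→11
  11='cbaa' goto c→12
  12='cbaac' goto d→13
  13='cbaacd' goto ·  [P3 ends]
  14='ba' goto b→15 c→21
  15='bab' goto a→16
  16='baba' goto c→17
  17='babac' goto ·  [P4 ends]
  18='bc' goto d→19
  19='bcd' goto ·  [P5 ends]
  20='cc' goto ·  [P6 ends]
  21='bac' goto ·  [P7 ends]

BFS fail/out derivation:
  n1('a'): parent n0 fail=0; on 'a' 0 → fail=0;  out ∅∪∅=∅
  n4('c'): parent n0 fail=0; on 'c' 0 → fail=0;  out ∅∪∅=∅
  n8('b'): parent n0 fail=0; on 'b' 0 → fail=0;  out {2}∪∅={2}
  n2('ad'): parent n1 fail=0; on 'd' 0 → fail=0;  out ∅∪∅=∅
  n5('ca'): parent n4 fail=0; on 'a' 0 → fail=1;  out ∅∪∅=∅
  n9('cb'): parent n4 fail=0; on 'b' 0 → fail=8;  out ∅∪{2}={2}
  n14('ba'): parent n8 fail=0; on 'a' 0 → fail=1;  out ∅∪∅=∅
  n18('bc'): parent n8 fail=0; on 'c' 0 → fail=4;  out ∅∪∅=∅
  n20('cc'): parent n4 fail=0; on 'c' 0 → fail=4;  out {6}∪∅={6}
  n3('add'): parent n2 fail=0; on 'd' 0 → fail=0;  out {0}∪∅={0}
  n6('caa'): parent n5 fail=1; on 'a' 1→0 → fail=1;  out ∅∪∅=∅
  n10('cba'): parent n9 fail=8; on 'a' 8 → fail=14;  out ∅∪∅=∅
  n15('bab'): parent n14 fail=1; on 'b' 1→0 → fail=8;  out ∅∪{2}={2}
  n19('bcd'): parent n18 fail=4; on 'd' 4→0 → fail=0;  out {5}∪∅={5}
  n21('bac'): parent n14 fail=1; on 'c' 1→0 → fail=4;  out {7}∪∅={7}
  n7('caab'): parent n6 fail=1; on 'b' 1→0 → fail=8;  out {1}∪{2}={1,2}
  n11('cbaa'): parent n10 fail=14; on 'a' 14→1→0 → fail=1;  out ∅∪∅=∅
  n16('baba'): parent n15 fail=8; on 'a' 8 → fail=14;  out ∅∪∅=∅
  n12('cbaac'): parent n11 fail=1; on 'c' 1→0 → fail=4;  out ∅∪∅=∅
  n17('babac'): parent n16 fail=14; on 'c' 14 → fail=21;  out {4}∪{7}={4,7}
  n13('cbaacd'): parent n12 fail=4; on 'd' 4→0 → fail=0;  out {3}∪∅={3}

Scan:
i=0 'd': node 0→0
i=1 'c': node 0→4
i=2 'c': node 4→20  ** P6@[1:2]
i=3 'd': node 20→0 ·f
i=4 'a': node 0→1
i=5 'b': node 1→8 ·f  ** P2@[5:5]
i=6 'd': node 8→0 ·f
i=7 'd': node 0→0
i=8 'c': node 0→4
i=9 'b': node 4→9  ** P2@[9:9]
i=10 'c': node 9→18 ·f
i=11 'd': node 18→19  ** P5@[9:11]
i=12 'a': node 19→1 ·f
i=13 'c': node 1→4 ·f
i=14 'd': node 4→0 ·f
i=15 'b': node 0→8  ** P2@[15:15]
i=16 'b': node 8→8 ·f  ** P2@[16:16]
i=17 'd': node 8→0 ·f
i=18 'a': node 0→1
i=19 'a': node 1→1 ·f
i=20 'b': node 1→8 ·f  ** P2@[20:20]
i=21 'a': node 8→14
i=22 'c': node 14→21  ** P7@[20:22]
i=23 'c': node 21→20 ·f  ** P6@[22:23]
i=24 'c': node 20→20 ·f  ** P6@[23:24]
i=25 'c': node 20→20 ·f  ** P6@[24:25]
i=26 'b': node 20→9 ·f  ** P2@[26:26]
i=27 'a': node 9→10
i=28 'a': node 10→11
i=29 'c': node 11→12
i=30 'd': node 12→13  ** P3@[25:30]
i=31 'a': node 13→1 ·f
i=32 'd': node 1→2
i=33 'd': node 2→3  ** P0@[31:33]
i=34 'a': node 3→1 ·f
i=35 'b': node 1→8 ·f  ** P2@[35:35]
i=36 'a': node 8→14

Matches: [[2,6],[5,2],[9,2],[11,5],[15,2],[16,2],[20,2],[22,7],[23,6],[24,6],[25,6],[26,2],[30,3],[33,0],[35,2]]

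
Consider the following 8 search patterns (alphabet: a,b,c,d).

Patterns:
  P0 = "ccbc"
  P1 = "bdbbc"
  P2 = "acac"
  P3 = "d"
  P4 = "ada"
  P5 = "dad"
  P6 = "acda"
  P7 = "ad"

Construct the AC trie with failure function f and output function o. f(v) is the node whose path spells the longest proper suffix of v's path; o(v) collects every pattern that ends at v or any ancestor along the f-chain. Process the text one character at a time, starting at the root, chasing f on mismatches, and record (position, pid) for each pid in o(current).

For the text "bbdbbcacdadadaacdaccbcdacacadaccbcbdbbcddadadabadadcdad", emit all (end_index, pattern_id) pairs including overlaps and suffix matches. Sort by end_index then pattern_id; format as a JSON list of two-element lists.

Build:
Trie (insert patterns):
  0='ε' goto a→10 b→5 c→1 d→14
  1='c' goto c→2
  2='cc' goto b→3
  3='ccb' goto c→4
  4='ccbc' goto ·  [P0 ends]
  5='b' goto d→6
  6='bd' goto b→7
  7='bdb' goto b→8
  8='bdbb' goto c→9
  9='bdbbc' goto ·  [P1 ends]
  10='a' goto c→11 d→15
  11='ac' goto a→12 d→19
  12='aca' goto c→13
  13='acac' goto ·  [P2 ends]
  14='d' goto a→17  [P3 ends]
  15='ad' goto a→16  [P7 ends]
  16='ada' goto ·  [P4 ends]
  17='da' goto d→18
  18='dad' goto ·  [P5 ends]
  19='acd' goto a→20
  20='acda' goto ·  [P6 ends]

Failure links (BFS by depth):
  fail(1) 'c': from fail(0)=0 chase 'c': 0 ⇒ 0;  out=∅∪out(0)=∅
  fail(5) 'b': from fail(0)=0 chase 'b': 0 ⇒ 0;  out=∅∪out(0)=∅
  fail(10) 'a': from fail(0)=0 chase 'a': 0 ⇒ 0;  out=∅∪out(0)=∅
  fail(14) 'd': from fail(0)=0 chase 'd': 0 ⇒ 0;  out={3}∪out(0)={3}
  fail(2) 'cc': from fail(1)=0 chase 'c': 0 ⇒ 1;  out=∅∪out(1)=∅
  fail(6) 'bd': from fail(5)=0 chase 'd': 0 ⇒ 14;  out=∅∪out(14)={3}
  fail(11) 'ac': from fail(10)=0 chase 'c': 0 ⇒ 1;  out=∅∪out(1)=∅
  fail(15) 'ad': from fail(10)=0 chase 'd': 0 ⇒ 14;  out={7}∪out(14)={3,7}
  fail(17) 'da': from fail(14)=0 chase 'a': 0 ⇒ 10;  out=∅∪out(10)=∅
  fail(3) 'ccb': from fail(2)=1 chase 'b': 1→0 ⇒ 5;  out=∅∪out(5)=∅
  fail(7) 'bdb': from fail(6)=14 chase 'b': 14→0 ⇒ 5;  out=∅∪out(5)=∅
  fail(12) 'aca': from fail(11)=1 chase 'a': 1→0 ⇒ 10;  out=∅∪out(10)=∅
  fail(16) 'ada': from fail(15)=14 chase 'a': 14 ⇒ 17;  out={4}∪out(17)={4}
  fail(18) 'dad': from fail(17)=10 chase 'd': 10 ⇒ 15;  out={5}∪out(15)={3,5,7}
  fail(19) 'acd': from fail(11)=1 chase 'd': 1→0 ⇒ 14;  out=∅∪out(14)={3}
  fail(4) 'ccbc': from fail(3)=5 chase 'c': 5→0 ⇒ 1;  out={0}∪out(1)={0}
  fail(8) 'bdbb': from fail(7)=5 chase 'b': 5→0 ⇒ 5;  out=∅∪out(5)=∅
  fail(13) 'acac': from fail(12)=10 chase 'c': 10 ⇒ 11;  out={2}∪out(11)={2}
  fail(20) 'acda': from fail(19)=14 chase 'a': 14 ⇒ 17;  out={6}∪out(17)={6}
  fail(9) 'bdbbc': from fail(8)=5 chase 'c': 5→0 ⇒ 1;  out={1}∪out(1)={1}

Scan:
[0] read 'b'  n0⇒n5
[1] read 'b'  n5⇒n5 (fail-walked)
[2] read 'd'  n5⇒n6  → match P3@[2:2]
[3] read 'b'  n6⇒n7
[4] read 'b'  n7⇒n8
[5] read 'c'  n8⇒n9  → match P1@[1:5]
[6] read 'a'  n9⇒n10 (fail-walked)
[7] read 'c'  n10⇒n11
[8] read 'd'  n11⇒n19  → match P3@[8:8]
[9] read 'a'  n19⇒n20  → match P6@[6:9]
[10] read 'd'  n20⇒n18 (fail-walked)  → match P3@[10:10],P5@[8:10],P7@[9:10]
[11] read 'a'  n18⇒n16 (fail-walked)  → match P4@[9:11]
[12] read 'd'  n16⇒n18 (fail-walked)  → match P3@[12:12],P5@[10:12],P7@[11:12]
[13] read 'a'  n18⇒n16 (fail-walked)  → match P4@[11:13]
[14] read 'a'  n16⇒n10 (fail-walked)
[15] read 'c'  n10⇒n11
[16] read 'd'  n11⇒n19  → match P3@[16:16]
[17] read 'a'  n19⇒n20  → match P6@[14:17]
[18] read 'c'  n20⇒n11 (fail-walked)
[19] read 'c'  n11⇒n2 (fail-walked)
[20] read 'b'  n2⇒n3
[21] read 'c'  n3⇒n4  → match P0@[18:21]
[22] read 'd'  n4⇒n14 (fail-walked)  → match P3@[22:22]
[23] read 'a'  n14⇒n17
[24] read 'c'  n17⇒n11 (fail-walked)
[25] read 'a'  n11⇒n12
[26] read 'c'  n12⇒n13  → match P2@[23:26]
[27] read 'a'  n13⇒n12 (fail-walked)
[28] read 'd'  n12⇒n15 (fail-walked)  → match P3@[28:28],P7@[27:28]
[29] read 'a'  n15⇒n16  → match P4@[27:29]
[30] read 'c'  n16⇒n11 (fail-walked)
[31] read 'c'  n11⇒n2 (fail-walked)
[32] read 'b'  n2⇒n3
[33] read 'c'  n3⇒n4  → match P0@[30:33]
[34] read 'b'  n4⇒n5 (fail-walked)
[35] read 'd'  n5⇒n6  → match P3@[35:35]
[36] read 'b'  n6⇒n7
[37] read 'b'  n7⇒n8
[38] read 'c'  n8⇒n9  → match P1@[34:38]
[39] read 'd'  n9⇒n14 (fail-walked)  → match P3@[39:39]
[40] read 'd'  n14⇒n14 (fail-walked)  → match P3@[40:40]
[41] read 'a'  n14⇒n17
[42] read 'd'  n17⇒n18  → match P3@[42:42],P5@[40:42],P7@[41:42]
[43] read 'a'  n18⇒n16 (fail-walked)  → match P4@[41:43]
[44] read 'd'  n16⇒n18 (fail-walked)  → match P3@[44:44],P5@[42:44],P7@[43:44]
[45] read 'a'  n18⇒n16 (fail-walked)  → match P4@[43:45]
[46] read 'b'  n16⇒n5 (fail-walked)
[47] read 'a'  n5⇒n10 (fail-walked)
[48] read 'd'  n10⇒n15  → match P3@[48:48],P7@[47:48]
[49] read 'a'  n15⇒n16  → match P4@[47:49]
[50] read 'd'  n16⇒n18 (fail-walked)  → match P3@[50:50],P5@[48:50],P7@[49:50]
[51] read 'c'  n18⇒n1 (fail-walked)
[52] read 'd'  n1⇒n14 (fail-walked)  → match P3@[52:52]
[53] read 'a'  n14⇒n17
[54] read 'd'  n17⇒n18  → match P3@[54:54],P5@[52:54],P7@[53:54]

Result: [[2,3],[5,1],[8,3],[9,6],[10,3],[10,5],[10,7],[11,4],[12,3],[12,5],[12,7],[13,4],[16,3],[17,6],[21,0],[22,3],[26,2],[28,3],[28,7],[29,4],[33,0],[35,3],[38,1],[39,3],[40,3],[42,3],[42,5],[42,7],[43,4],[44,3],[44,5],[44,7],[45,4],[48,3],[48,7],[49,4],[50,3],[50,5],[50,7],[52,3],[54,3],[54,5],[54,7]]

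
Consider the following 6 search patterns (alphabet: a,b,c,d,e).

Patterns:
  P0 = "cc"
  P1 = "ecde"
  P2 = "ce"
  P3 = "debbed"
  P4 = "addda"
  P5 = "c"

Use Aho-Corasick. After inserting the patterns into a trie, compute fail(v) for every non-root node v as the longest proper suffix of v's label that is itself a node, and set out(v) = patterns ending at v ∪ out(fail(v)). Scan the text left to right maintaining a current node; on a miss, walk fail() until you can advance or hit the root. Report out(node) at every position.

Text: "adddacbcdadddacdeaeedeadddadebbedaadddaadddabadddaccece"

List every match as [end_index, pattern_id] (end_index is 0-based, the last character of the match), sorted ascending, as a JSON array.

Build:
Trie (insert patterns):
  0='ε' goto a→14 c→1 d→8 e→3
  1='c' goto c→2 e→7  ←P5
  2='cc' goto ·  ←P0
  3='e' goto c→4
  4='ec' goto d→5
  5='ecd' goto e→6
  6='ecde' goto ·  ←P1
  7='ce' goto ·  ←P2
  8='d' goto e→9
  9='de' goto b→10
  10='deb' goto b→11
  11='debb' goto e→12
  12='debbe' goto d→13
  13='debbed' goto ·  ←P3
  14='a' goto d→15
  15='ad' goto d→16
  16='add' goto d→17
  17='addd' goto a→18
  18='addda' goto ·  ←P4

Failure links (BFS by depth):
  n1('c'): parent n0 fail=0; on 'c' 0 → fail=0;  out {5}∪∅={5}
  n3('e'): parent n0 fail=0; on 'e' 0 → fail=0;  out ∅∪∅=∅
  n8('d'): parent n0 fail=0; on 'd' 0 → fail=0;  out ∅∪∅=∅
  n14('a'): parent n0 fail=0; on 'a' 0 → fail=0;  out ∅∪∅=∅
  n2('cc'): parent n1 fail=0; on 'c' 0 → fail=1;  out {0}∪{5}={0,5}
  n4('ec'): parent n3 fail=0; on 'c' 0 → fail=1;  out ∅∪{5}={5}
  n7('ce'): parent n1 fail=0; on 'e' 0 → fail=3;  out {2}∪∅={2}
  n9('de'): parent n8 fail=0; on 'e' 0 → fail=3;  out ∅∪∅=∅
  n15('ad'): parent n14 fail=0; on 'd' 0 → fail=8;  out ∅∪∅=∅
  n5('ecd'): parent n4 fail=1; on 'd' 1→0 → fail=8;  out ∅∪∅=∅
  n10('deb'): parent n9 fail=3; on 'b' 3→0 → fail=0;  out ∅∪∅=∅
  n16('add'): parent n15 fail=8; on 'd' 8→0 → fail=8;  out ∅∪∅=∅
  n6('ecde'): parent n5 fail=8; on 'e' 8 → fail=9;  out {1}∪∅={1}
  n11('debb'): parent n10 fail=0; on 'b' 0 → fail=0;  out ∅∪∅=∅
  n17('addd'): parent n16 fail=8; on 'd' 8→0 → fail=8;  out ∅∪∅=∅
  n12('debbe'): parent n11 fail=0; on 'e' 0 → fail=3;  out ∅∪∅=∅
  n18('addda'): parent n17 fail=8; on 'a' 8→0 → fail=14;  out {4}∪∅={4}
  n13('debbed'): parent n12 fail=3; on 'd' 3→0 → fail=8;  out {3}∪∅={3}

Text stream:
pos 0 'a': at 14
pos 1 'd': at 15
pos 2 'd': at 16
pos 3 'd': at 17
pos 4 'a': at 18  → match P4@[0:4]
pos 5 'c': at 1 (via fail)  → match P5@[5:5]
pos 6 'b': at 0 (via fail)
pos 7 'c': at 1  → match P5@[7:7]
pos 8 'd': at 8 (via fail)
pos 9 'a': at 14 (via fail)
pos 10 'd': at 15
pos 11 'd': at 16
pos 12 'd': at 17
pos 13 'a': at 18  → match P4@[9:13]
pos 14 'c': at 1 (via fail)  → match P5@[14:14]
pos 15 'd': at 8 (via fail)
pos 16 'e': at 9
pos 17 'a': at 14 (via fail)
pos 18 'e': at 3 (via fail)
pos 19 'e': at 3 (via fail)
pos 20 'd': at 8 (via fail)
pos 21 'e': at 9
pos 22 'a': at 14 (via fail)
pos 23 'd': at 15
pos 24 'd': at 16
pos 25 'd': at 17
pos 26 'a': at 18  → match P4@[22:26]
pos 27 'd': at 15 (via fail)
pos 28 'e': at 9 (via fail)
pos 29 'b': at 10
pos 30 'b': at 11
pos 31 'e': at 12
pos 32 'd': at 13  → match P3@[27:32]
pos 33 'a': at 14 (via fail)
pos 34 'a': at 14 (via fail)
pos 35 'd': at 15
pos 36 'd': at 16
pos 37 'd': at 17
pos 38 'a': at 18  → match P4@[34:38]
pos 39 'a': at 14 (via fail)
pos 40 'd': at 15
pos 41 'd': at 16
pos 42 'd': at 17
pos 43 'a': at 18  → match P4@[39:43]
pos 44 'b': at 0 (via fail)
pos 45 'a': at 14
pos 46 'd': at 15
pos 47 'd': at 16
pos 48 'd': at 17
pos 49 'a': at 18  → match P4@[45:49]
pos 50 'c': at 1 (via fail)  → match P5@[50:50]
pos 51 'c': at 2  → match P0@[50:51],P5@[51:51]
pos 52 'e': at 7 (via fail)  → match P2@[51:52]
pos 53 'c': at 4 (via fail)  → match P5@[53:53]
pos 54 'e': at 7 (via fail)  → match P2@[53:54]

All matches (sorted): [[4,4],[5,5],[7,5],[13,4],[14,5],[26,4],[32,3],[38,4],[43,4],[49,4],[50,5],[51,0],[51,5],[52,2],[53,5],[54,2]]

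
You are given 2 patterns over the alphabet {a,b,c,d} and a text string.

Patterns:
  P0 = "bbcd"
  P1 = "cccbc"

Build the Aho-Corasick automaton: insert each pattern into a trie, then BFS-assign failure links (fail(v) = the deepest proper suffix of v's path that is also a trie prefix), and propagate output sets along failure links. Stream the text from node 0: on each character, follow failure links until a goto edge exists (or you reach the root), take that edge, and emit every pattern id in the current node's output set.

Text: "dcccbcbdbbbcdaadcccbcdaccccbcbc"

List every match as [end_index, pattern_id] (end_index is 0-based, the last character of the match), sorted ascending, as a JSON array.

Build automaton:
Trie nodes:
  n0 'ε': b→1 c→5
  n1 'b': b→2
  n2 'bb': c→3
  n3 'bbc': d→4
  n4 'bbcd': ·  ←P0
  n5 'c': c→6
  n6 'cc': c→7
  n7 'ccc': b→8
  n8 'cccb': c→9
  n9 'cccbc': ·  ←P1

BFS fail/out derivation:
  n1('b'): parent n0 fail=0; on 'b' 0 → fail=0;  out ∅∪∅=∅
  n5('c'): parent n0 fail=0; on 'c' 0 → fail=0;  out ∅∪∅=∅
  n2('bb'): parent n1 fail=0; on 'b' 0 → fail=1;  out ∅∪∅=∅
  n6('cc'): parent n5 fail=0; on 'c' 0 → fail=5;  out ∅∪∅=∅
  n3('bbc'): parent n2 fail=1; on 'c' 1→0 → fail=5;  out ∅∪∅=∅
  n7('ccc'): parent n6 fail=5; on 'c' 5 → fail=6;  out ∅∪∅=∅
  n4('bbcd'): parent n3 fail=5; on 'd' 5→0 → fail=0;  out {0}∪∅={0}
  n8('cccb'): parent n7 fail=6; on 'b' 6→5→0 → fail=1;  out ∅∪∅=∅
  n9('cccbc'): parent n8 fail=1; on 'c' 1→0 → fail=5;  out {1}∪∅={1}

Text stream:
i=0 'd': node 0→0
i=1 'c': node 0→5
i=2 'c': node 5→6
i=3 'c': node 6→7
i=4 'b': node 7→8
i=5 'c': node 8→9  emit P1@[1:5]
i=6 'b': node 9→1 (fail-walked)
i=7 'd': node 1→0 (fail-walked)
i=8 'b': node 0→1
i=9 'b': node 1→2
i=10 'b': node 2→2 (fail-walked)
i=11 'c': node 2→3
i=12 'd': node 3→4  emit P0@[9:12]
i=13 'a': node 4→0 (fail-walked)
i=14 'a': node 0→0
i=15 'd': node 0→0
i=16 'c': node 0→5
i=17 'c': node 5→6
i=18 'c': node 6→7
i=19 'b': node 7→8
i=20 'c': node 8→9  emit P1@[16:20]
i=21 'd': node 9→0 (fail-walked)
i=22 'a': node 0→0
i=23 'c': node 0→5
i=24 'c': node 5→6
i=25 'c': node 6→7
i=26 'c': node 7→7 (fail-walked)
i=27 'b': node 7→8
i=28 'c': node 8→9  emit P1@[24:28]
i=29 'b': node 9→1 (fail-walked)
i=30 'c': node 1→5 (fail-walked)

All matches (sorted): [[5,1],[12,0],[20,1],[28,1]]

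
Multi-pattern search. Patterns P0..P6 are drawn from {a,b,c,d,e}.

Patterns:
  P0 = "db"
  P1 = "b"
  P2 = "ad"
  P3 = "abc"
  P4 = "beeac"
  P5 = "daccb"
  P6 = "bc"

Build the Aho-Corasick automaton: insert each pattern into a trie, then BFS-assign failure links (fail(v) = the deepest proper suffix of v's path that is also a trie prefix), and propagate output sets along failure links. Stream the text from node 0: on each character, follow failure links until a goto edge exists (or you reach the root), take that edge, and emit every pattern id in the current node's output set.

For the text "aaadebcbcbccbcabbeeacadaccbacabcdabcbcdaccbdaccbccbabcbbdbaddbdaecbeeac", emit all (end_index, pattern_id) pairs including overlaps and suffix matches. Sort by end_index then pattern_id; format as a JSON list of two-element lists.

Construct AC machine:
Trie (insert patterns):
  0='ε' goto a→4 b→3 d→1
  1='d' goto a→12 b→2
  2='db' goto ·  [P0 ends]
  3='b' goto c→16 e→8  [P1 ends]
  4='a' goto b→6 d→5
  5='ad' goto ·  [P2 ends]
  6='ab' goto c→7
  7='abc' goto ·  [P3 ends]
  8='be' goto e→9
  9='bee' goto a→10
  10='beea' goto c→11
  11='beeac' goto ·  [P4 ends]
  12='da' goto c→13
  13='dac' goto c→14
  14='dacc' goto b→15
  15='daccb' goto ·  [P5 ends]
  16='bc' goto ·  [P6 ends]

Failure links (BFS by depth):
  n1('d'): parent n0 fail=0; on 'd' 0 → fail=0;  out ∅∪∅=∅
  n3('b'): parent n0 fail=0; on 'b' 0 → fail=0;  out {1}∪∅={1}
  n4('a'): parent n0 fail=0; on 'a' 0 → fail=0;  out ∅∪∅=∅
  n2('db'): parent n1 fail=0; on 'b' 0 → fail=3;  out {0}∪{1}={0,1}
  n5('ad'): parent n4 fail=0; on 'd' 0 → fail=1;  out {2}∪∅={2}
  n6('ab'): parent n4 fail=0; on 'b' 0 → fail=3;  out ∅∪{1}={1}
  n8('be'): parent n3 fail=0; on 'e' 0 → fail=0;  out ∅∪∅=∅
  n12('da'): parent n1 fail=0; on 'a' 0 → fail=4;  out ∅∪∅=∅
  n16('bc'): parent n3 fail=0; on 'c' 0 → fail=0;  out {6}∪∅={6}
  n7('abc'): parent n6 fail=3; on 'c' 3 → fail=16;  out {3}∪{6}={3,6}
  n9('bee'): parent n8 fail=0; on 'e' 0 → fail=0;  out ∅∪∅=∅
  n13('dac'): parent n12 fail=4; on 'c' 4→0 → fail=0;  out ∅∪∅=∅
  n10('beea'): parent n9 fail=0; on 'a' 0 → fail=4;  out ∅∪∅=∅
  n14('dacc'): parent n13 fail=0; on 'c' 0 → fail=0;  out ∅∪∅=∅
  n11('beeac'): parent n10 fail=4; on 'c' 4→0 → fail=0;  out {4}∪∅={4}
  n15('daccb'): parent n14 fail=0; on 'b' 0 → fail=3;  out {5}∪{1}={1,5}

Run:
[0] read 'a'  n0⇒n4
[1] read 'a'  n4⇒n4 ·f
[2] read 'a'  n4⇒n4 ·f
[3] read 'd'  n4⇒n5  ** P2@[2:3]
[4] read 'e'  n5⇒n0 ·f
[5] read 'b'  n0⇒n3  ** P1@[5:5]
[6] read 'c'  n3⇒n16  ** P6@[5:6]
[7] read 'b'  n16⇒n3 ·f  ** P1@[7:7]
[8] read 'c'  n3⇒n16  ** P6@[7:8]
[9] read 'b'  n16⇒n3 ·f  ** P1@[9:9]
[10] read 'c'  n3⇒n16  ** P6@[9:10]
[11] read 'c'  n16⇒n0 ·f
[12] read 'b'  n0⇒n3  ** P1@[12:12]
[13] read 'c'  n3⇒n16  ** P6@[12:13]
[14] read 'a'  n16⇒n4 ·f
[15] read 'b'  n4⇒n6  ** P1@[15:15]
[16] read 'b'  n6⇒n3 ·f  ** P1@[16:16]
[17] read 'e'  n3⇒n8
[18] read 'e'  n8⇒n9
[19] read 'a'  n9⇒n10
[20] read 'c'  n10⇒n11  ** P4@[16:20]
[21] read 'a'  n11⇒n4 ·f
[22] read 'd'  n4⇒n5  ** P2@[21:22]
[23] read 'a'  n5⇒n12 ·f
[24] read 'c'  n12⇒n13
[25] read 'c'  n13⇒n14
[26] read 'b'  n14⇒n15  ** P1@[26:26],P5@[22:26]
[27] read 'a'  n15⇒n4 ·f
[28] read 'c'  n4⇒n0 ·f
[29] read 'a'  n0⇒n4
[30] read 'b'  n4⇒n6  ** P1@[30:30]
[31] read 'c'  n6⇒n7  ** P3@[29:31],P6@[30:31]
[32] read 'd'  n7⇒n1 ·f
[33] read 'a'  n1⇒n12
[34] read 'b'  n12⇒n6 ·f  ** P1@[34:34]
[35] read 'c'  n6⇒n7  ** P3@[33:35],P6@[34:35]
[36] read 'b'  n7⇒n3 ·f  ** P1@[36:36]
[37] read 'c'  n3⇒n16  ** P6@[36:37]
[38] read 'd'  n16⇒n1 ·f
[39] read 'a'  n1⇒n12
[40] read 'c'  n12⇒n13
[41] read 'c'  n13⇒n14
[42] read 'b'  n14⇒n15  ** P1@[42:42],P5@[38:42]
[43] read 'd'  n15⇒n1 ·f
[44] read 'a'  n1⇒n12
[45] read 'c'  n12⇒n13
[46] read 'c'  n13⇒n14
[47] read 'b'  n14⇒n15  ** P1@[47:47],P5@[43:47]
[48] read 'c'  n15⇒n16 ·f  ** P6@[47:48]
[49] read 'c'  n16⇒n0 ·f
[50] read 'b'  n0⇒n3  ** P1@[50:50]
[51] read 'a'  n3⇒n4 ·f
[52] read 'b'  n4⇒n6  ** P1@[52:52]
[53] read 'c'  n6⇒n7  ** P3@[51:53],P6@[52:53]
[54] read 'b'  n7⇒n3 ·f  ** P1@[54:54]
[55] read 'b'  n3⇒n3 ·f  ** P1@[55:55]
[56] read 'd'  n3⇒n1 ·f
[57] read 'b'  n1⇒n2  ** P0@[56:57],P1@[57:57]
[58] read 'a'  n2⇒n4 ·f
[59] read 'd'  n4⇒n5  ** P2@[58:59]
[60] read 'd'  n5⇒n1 ·f
[61] read 'b'  n1⇒n2  ** P0@[60:61],P1@[61:61]
[62] read 'd'  n2⇒n1 ·f
[63] read 'a'  n1⇒n12
[64] read 'e'  n12⇒n0 ·f
[65] read 'c'  n0⇒n0
[66] read 'b'  n0⇒n3  ** P1@[66:66]
[67] read 'e'  n3⇒n8
[68] read 'e'  n8⇒n9
[69] read 'a'  n9⇒n10
[70] read 'c'  n10⇒n11  ** P4@[66:70]

Matches: [[3,2],[5,1],[6,6],[7,1],[8,6],[9,1],[10,6],[12,1],[13,6],[15,1],[16,1],[20,4],[22,2],[26,1],[26,5],[30,1],[31,3],[31,6],[34,1],[35,3],[35,6],[36,1],[37,6],[42,1],[42,5],[47,1],[47,5],[48,6],[50,1],[52,1],[53,3],[53,6],[54,1],[55,1],[57,0],[57,1],[59,2],[61,0],[61,1],[66,1],[70,4]]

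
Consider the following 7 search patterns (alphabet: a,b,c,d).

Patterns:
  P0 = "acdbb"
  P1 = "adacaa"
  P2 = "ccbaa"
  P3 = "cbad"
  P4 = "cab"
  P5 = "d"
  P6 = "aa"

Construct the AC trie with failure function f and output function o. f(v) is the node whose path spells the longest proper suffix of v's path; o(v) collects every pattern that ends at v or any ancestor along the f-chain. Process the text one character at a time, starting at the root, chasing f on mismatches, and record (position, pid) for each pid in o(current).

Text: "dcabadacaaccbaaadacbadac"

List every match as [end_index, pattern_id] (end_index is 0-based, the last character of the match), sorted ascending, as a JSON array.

Build:
Trie (insert patterns):
  0='ε' goto a→1 c→11 d→21
  1='a' goto a→22 c→2 d→6
  2='ac' goto d→3
  3='acd' goto b→4
  4='acdb' goto b→5
  5='acdbb' goto ·  ←P0
  6='ad' goto a→7
  7='ada' goto c→8
  8='adac' goto a→9
  9='adaca' goto a→10
  10='adacaa' goto ·  ←P1
  11='c' goto a→19 b→16 c→12
  12='cc' goto b→13
  13='ccb' goto a→14
  14='ccba' goto a→15
  15='ccbaa' goto ·  ←P2
  16='cb' goto a→17
  17='cba' goto d→18
  18='cbad' goto ·  ←P3
  19='ca' goto b→20
  20='cab' goto ·  ←P4
  21='d' goto ·  ←P5
  22='aa' goto ·  ←P6

Failure links (BFS by depth):
  fail(1) 'a': from fail(0)=0 chase 'a': 0 ⇒ 0;  out=∅∪out(0)=∅
  fail(11) 'c': from fail(0)=0 chase 'c': 0 ⇒ 0;  out=∅∪out(0)=∅
  fail(21) 'd': from fail(0)=0 chase 'd': 0 ⇒ 0;  out={5}∪out(0)={5}
  fail(2) 'ac': from fail(1)=0 chase 'c': 0 ⇒ 11;  out=∅∪out(11)=∅
  fail(6) 'ad': from fail(1)=0 chase 'd': 0 ⇒ 21;  out=∅∪out(21)={5}
  fail(12) 'cc': from fail(11)=0 chase 'c': 0 ⇒ 11;  out=∅∪out(11)=∅
  fail(16) 'cb': from fail(11)=0 chase 'b': 0 ⇒ 0;  out=∅∪out(0)=∅
  fail(19) 'ca': from fail(11)=0 chase 'a': 0 ⇒ 1;  out=∅∪out(1)=∅
  fail(22) 'aa': from fail(1)=0 chase 'a': 0 ⇒ 1;  out={6}∪out(1)={6}
  fail(3) 'acd': from fail(2)=11 chase 'd': 11→0 ⇒ 21;  out=∅∪out(21)={5}
  fail(7) 'ada': from fail(6)=21 chase 'a': 21→0 ⇒ 1;  out=∅∪out(1)=∅
  fail(13) 'ccb': from fail(12)=11 chase 'b': 11 ⇒ 16;  out=∅∪out(16)=∅
  fail(17) 'cba': from fail(16)=0 chase 'a': 0 ⇒ 1;  out=∅∪out(1)=∅
  fail(20) 'cab': from fail(19)=1 chase 'b': 1→0 ⇒ 0;  out={4}∪out(0)={4}
  fail(4) 'acdb': from fail(3)=21 chase 'b': 21→0 ⇒ 0;  out=∅∪out(0)=∅
  fail(8) 'adac': from fail(7)=1 chase 'c': 1 ⇒ 2;  out=∅∪out(2)=∅
  fail(14) 'ccba': from fail(13)=16 chase 'a': 16 ⇒ 17;  out=∅∪out(17)=∅
  fail(18) 'cbad': from fail(17)=1 chase 'd': 1 ⇒ 6;  out={3}∪out(6)={3,5}
  fail(5) 'acdbb': from fail(4)=0 chase 'b': 0 ⇒ 0;  out={0}∪out(0)={0}
  fail(9) 'adaca': from fail(8)=2 chase 'a': 2→11 ⇒ 19;  out=∅∪out(19)=∅
  fail(15) 'ccbaa': from fail(14)=17 chase 'a': 17→1 ⇒ 22;  out={2}∪out(22)={2,6}
  fail(10) 'adacaa': from fail(9)=19 chase 'a': 19→1 ⇒ 22;  out={1}∪out(22)={1,6}

Run:
i=0 'd': node 0→21  emit P5@[0:0]
i=1 'c': node 21→11 (via fail)
i=2 'a': node 11→19
i=3 'b': node 19→20  emit P4@[1:3]
i=4 'a': node 20→1 (via fail)
i=5 'd': node 1→6  emit P5@[5:5]
i=6 'a': node 6→7
i=7 'c': node 7→8
i=8 'a': node 8→9
i=9 'a': node 9→10  emit P1@[4:9],P6@[8:9]
i=10 'c': node 10→2 (via fail)
i=11 'c': node 2→12 (via fail)
i=12 'b': node 12→13
i=13 'a': node 13→14
i=14 'a': node 14→15  emit P2@[10:14],P6@[13:14]
i=15 'a': node 15→22 (via fail)  emit P6@[14:15]
i=16 'd': node 22→6 (via fail)  emit P5@[16:16]
i=17 'a': node 6→7
i=18 'c': node 7→8
i=19 'b': node 8→16 (via fail)
i=20 'a': node 16→17
i=21 'd': node 17→18  emit P3@[18:21],P5@[21:21]
i=22 'a': node 18→7 (via fail)
i=23 'c': node 7→8

Matches: [[0,5],[3,4],[5,5],[9,1],[9,6],[14,2],[14,6],[15,6],[16,5],[21,3],[21,5]]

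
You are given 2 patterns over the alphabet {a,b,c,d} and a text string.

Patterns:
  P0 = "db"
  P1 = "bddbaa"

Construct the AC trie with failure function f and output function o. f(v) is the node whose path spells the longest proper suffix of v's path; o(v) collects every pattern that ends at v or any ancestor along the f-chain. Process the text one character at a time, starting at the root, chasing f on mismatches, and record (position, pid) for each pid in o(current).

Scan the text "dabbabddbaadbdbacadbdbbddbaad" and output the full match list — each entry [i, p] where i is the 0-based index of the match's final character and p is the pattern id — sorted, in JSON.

Build automaton:
Trie nodes:
  n0 'ε': b→3 d→1
  n1 'd': b→2
  n2 'db': ·  ←P0
  n3 'b': d→4
  n4 'bd': d→5
  n5 'bdd': b→6
  n6 'bddb': a→7
  n7 'bddba': a→8
  n8 'bddbaa': ·  ←P1

Failure links (BFS by depth):
  n1('d'): parent n0 fail=0; on 'd' 0 → fail=0;  out ∅∪∅=∅
  n3('b'): parent n0 fail=0; on 'b' 0 → fail=0;  out ∅∪∅=∅
  n2('db'): parent n1 fail=0; on 'b' 0 → fail=3;  out {0}∪∅={0}
  n4('bd'): parent n3 fail=0; on 'd' 0 → fail=1;  out ∅∪∅=∅
  n5('bdd'): parent n4 fail=1; on 'd' 1→0 → fail=1;  out ∅∪∅=∅
  n6('bddb'): parent n5 fail=1; on 'b' 1 → fail=2;  out ∅∪{0}={0}
  n7('bddba'): parent n6 fail=2; on 'a' 2→3→0 → fail=0;  out ∅∪∅=∅
  n8('bddbaa'): parent n7 fail=0; on 'a' 0 → fail=0;  out {1}∪∅={1}

Run:
[0] read 'd'  n0⇒n1
[1] read 'a'  n1⇒n0 ·f
[2] read 'b'  n0⇒n3
[3] read 'b'  n3⇒n3 ·f
[4] read 'a'  n3⇒n0 ·f
[5] read 'b'  n0⇒n3
[6] read 'd'  n3⇒n4
[7] read 'd'  n4⇒n5
[8] read 'b'  n5⇒n6  → match P0@[7:8]
[9] read 'a'  n6⇒n7
[10] read 'a'  n7⇒n8  → match P1@[5:10]
[11] read 'd'  n8⇒n1 ·f
[12] read 'b'  n1⇒n2  → match P0@[11:12]
[13] read 'd'  n2⇒n4 ·f
[14] read 'b'  n4⇒n2 ·f  → match P0@[13:14]
[15] read 'a'  n2⇒n0 ·f
[16] read 'c'  n0⇒n0
[17] read 'a'  n0⇒n0
[18] read 'd'  n0⇒n1
[19] read 'b'  n1⇒n2  → match P0@[18:19]
[20] read 'd'  n2⇒n4 ·f
[21] read 'b'  n4⇒n2 ·f  → match P0@[20:21]
[22] read 'b'  n2⇒n3 ·f
[23] read 'd'  n3⇒n4
[24] read 'd'  n4⇒n5
[25] read 'b'  n5⇒n6  → match P0@[24:25]
[26] read 'a'  n6⇒n7
[27] read 'a'  n7⇒n8  → match P1@[22:27]
[28] read 'd'  n8⇒n1 ·f

Result: [[8,0],[10,1],[12,0],[14,0],[19,0],[21,0],[25,0],[27,1]]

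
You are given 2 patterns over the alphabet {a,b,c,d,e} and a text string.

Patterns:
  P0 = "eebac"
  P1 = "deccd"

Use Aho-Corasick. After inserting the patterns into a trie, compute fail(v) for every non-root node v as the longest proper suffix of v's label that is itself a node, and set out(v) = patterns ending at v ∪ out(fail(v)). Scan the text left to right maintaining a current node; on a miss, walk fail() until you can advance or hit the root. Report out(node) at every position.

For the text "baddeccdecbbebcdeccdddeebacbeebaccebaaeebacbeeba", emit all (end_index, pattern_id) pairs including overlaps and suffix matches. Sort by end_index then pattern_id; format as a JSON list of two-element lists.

Construct AC machine:
Trie nodes:
  0='ε' goto d→6 e→1
  1='e' goto e→2
  2='ee' goto b→3
  3='eeb' goto a→4
  4='eeba' goto c→5
  5='eebac' goto ·  [P0 ends]
  6='d' goto e→7
  7='de' goto c→8
  8='dec' goto c→9
  9='decc' goto d→10
  10='deccd' goto ·  [P1 ends]

BFS fail/out derivation:
  fail(1) 'e': from fail(0)=0 chase 'e': 0 ⇒ 0;  out=∅∪out(0)=∅
  fail(6) 'd': from fail(0)=0 chase 'd': 0 ⇒ 0;  out=∅∪out(0)=∅
  fail(2) 'ee': from fail(1)=0 chase 'e': 0 ⇒ 1;  out=∅∪out(1)=∅
  fail(7) 'de': from fail(6)=0 chase 'e': 0 ⇒ 1;  out=∅∪out(1)=∅
  fail(3) 'eeb': from fail(2)=1 chase 'b': 1→0 ⇒ 0;  out=∅∪out(0)=∅
  fail(8) 'dec': from fail(7)=1 chase 'c': 1→0 ⇒ 0;  out=∅∪out(0)=∅
  fail(4) 'eeba': from fail(3)=0 chase 'a': 0 ⇒ 0;  out=∅∪out(0)=∅
  fail(9) 'decc': from fail(8)=0 chase 'c': 0 ⇒ 0;  out=∅∪out(0)=∅
  fail(5) 'eebac': from fail(4)=0 chase 'c': 0 ⇒ 0;  out={0}∪out(0)={0}
  fail(10) 'deccd': from fail(9)=0 chase 'd': 0 ⇒ 6;  out={1}∪out(6)={1}

Text stream:
pos 0 'b': at 0
pos 1 'a': at 0
pos 2 'd': at 6
pos 3 'd': at 6 ·f
pos 4 'e': at 7
pos 5 'c': at 8
pos 6 'c': at 9
pos 7 'd': at 10  emit P1@[3:7]
pos 8 'e': at 7 ·f
pos 9 'c': at 8
pos 10 'b': at 0 ·f
pos 11 'b': at 0
pos 12 'e': at 1
pos 13 'b': at 0 ·f
pos 14 'c': at 0
pos 15 'd': at 6
pos 16 'e': at 7
pos 17 'c': at 8
pos 18 'c': at 9
pos 19 'd': at 10  emit P1@[15:19]
pos 20 'd': at 6 ·f
pos 21 'd': at 6 ·f
pos 22 'e': at 7
pos 23 'e': at 2 ·f
pos 24 'b': at 3
pos 25 'a': at 4
pos 26 'c': at 5  emit P0@[22:26]
pos 27 'b': at 0 ·f
pos 28 'e': at 1
pos 29 'e': at 2
pos 30 'b': at 3
pos 31 'a': at 4
pos 32 'c': at 5  emit P0@[28:32]
pos 33 'c': at 0 ·f
pos 34 'e': at 1
pos 35 'b': at 0 ·f
pos 36 'a': at 0
pos 37 'a': at 0
pos 38 'e': at 1
pos 39 'e': at 2
pos 40 'b': at 3
pos 41 'a': at 4
pos 42 'c': at 5  emit P0@[38:42]
pos 43 'b': at 0 ·f
pos 44 'e': at 1
pos 45 'e': at 2
pos 46 'b': at 3
pos 47 'a': at 4

Matches: [[7,1],[19,1],[26,0],[32,0],[42,0]]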